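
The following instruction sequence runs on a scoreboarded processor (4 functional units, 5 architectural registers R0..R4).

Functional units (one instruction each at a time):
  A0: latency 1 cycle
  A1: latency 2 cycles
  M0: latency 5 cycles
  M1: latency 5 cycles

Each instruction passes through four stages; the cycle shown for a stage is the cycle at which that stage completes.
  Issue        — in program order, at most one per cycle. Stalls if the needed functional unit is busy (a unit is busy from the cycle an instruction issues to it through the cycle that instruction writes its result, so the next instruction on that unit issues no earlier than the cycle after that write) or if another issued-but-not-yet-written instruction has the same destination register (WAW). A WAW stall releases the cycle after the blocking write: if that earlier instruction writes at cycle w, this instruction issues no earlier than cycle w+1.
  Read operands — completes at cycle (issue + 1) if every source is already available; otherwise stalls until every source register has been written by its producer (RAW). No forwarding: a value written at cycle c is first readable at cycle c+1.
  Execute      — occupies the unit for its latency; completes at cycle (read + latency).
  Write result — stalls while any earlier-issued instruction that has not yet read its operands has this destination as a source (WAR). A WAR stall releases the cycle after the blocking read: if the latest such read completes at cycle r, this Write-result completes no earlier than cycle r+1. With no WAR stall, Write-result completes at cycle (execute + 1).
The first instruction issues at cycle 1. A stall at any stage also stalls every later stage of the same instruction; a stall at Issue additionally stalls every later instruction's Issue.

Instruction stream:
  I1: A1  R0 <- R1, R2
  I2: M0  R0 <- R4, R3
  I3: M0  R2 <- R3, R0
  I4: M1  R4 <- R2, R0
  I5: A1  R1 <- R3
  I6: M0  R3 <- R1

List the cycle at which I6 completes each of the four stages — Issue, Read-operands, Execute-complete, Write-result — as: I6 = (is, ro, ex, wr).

t=1  I1 issues→A1
t=2  I1 reads
t=4  I1 exec-done
t=5  I1 writes R0
t=6  I2 issues→M0
t=7  I2 reads
t=12  I2 exec-done
t=13  I2 writes R0
t=14  I3 issues→M0
t=15  I3 reads | I4 issues→M1
t=16  I5 issues→A1
t=17  I5 reads
t=19  I5 exec-done
t=20  I3 exec-done | I5 writes R1
t=21  I3 writes R2
t=22  I4 reads | I6 issues→M0
t=23  I6 reads
t=27  I4 exec-done
t=28  I4 writes R4 | I6 exec-done
t=29  I6 writes R3

I6 = (22, 23, 28, 29)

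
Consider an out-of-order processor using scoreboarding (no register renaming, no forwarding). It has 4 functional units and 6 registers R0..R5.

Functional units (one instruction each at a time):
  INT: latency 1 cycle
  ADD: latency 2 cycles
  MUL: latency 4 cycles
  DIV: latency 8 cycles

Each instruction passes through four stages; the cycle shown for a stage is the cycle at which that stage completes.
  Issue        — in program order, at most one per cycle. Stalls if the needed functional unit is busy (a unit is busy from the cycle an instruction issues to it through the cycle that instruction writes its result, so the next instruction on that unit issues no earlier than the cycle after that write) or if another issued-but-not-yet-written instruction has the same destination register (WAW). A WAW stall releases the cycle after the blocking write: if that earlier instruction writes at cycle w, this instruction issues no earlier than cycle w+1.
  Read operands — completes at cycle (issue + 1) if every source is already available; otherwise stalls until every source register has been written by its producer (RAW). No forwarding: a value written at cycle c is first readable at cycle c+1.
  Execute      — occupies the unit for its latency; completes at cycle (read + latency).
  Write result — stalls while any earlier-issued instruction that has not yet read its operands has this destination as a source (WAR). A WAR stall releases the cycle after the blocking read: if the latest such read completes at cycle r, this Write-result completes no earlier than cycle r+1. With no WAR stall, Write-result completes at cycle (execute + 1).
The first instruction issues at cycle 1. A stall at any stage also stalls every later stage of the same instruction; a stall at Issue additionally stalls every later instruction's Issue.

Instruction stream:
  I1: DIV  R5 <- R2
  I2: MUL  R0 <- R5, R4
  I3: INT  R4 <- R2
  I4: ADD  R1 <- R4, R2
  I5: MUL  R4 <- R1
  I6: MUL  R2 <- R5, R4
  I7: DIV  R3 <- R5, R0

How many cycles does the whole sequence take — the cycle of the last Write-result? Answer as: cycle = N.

cycle 1: I1 issues→DIV
cycle 2: I1 reads; I2 issues→MUL
cycle 3: I3 issues→INT
cycle 4: I3 reads; I4 issues→ADD
cycle 5: I3 exec-done
cycle 10: I1 exec-done
cycle 11: I1 writes R5
cycle 12: I2 reads
cycle 13: I3 writes R4
cycle 14: I4 reads
cycle 16: I2 exec-done; I4 exec-done
cycle 17: I2 writes R0; I4 writes R1
cycle 18: I5 issues→MUL
cycle 19: I5 reads
cycle 23: I5 exec-done
cycle 24: I5 writes R4
cycle 25: I6 issues→MUL
cycle 26: I6 reads; I7 issues→DIV
cycle 27: I7 reads
cycle 30: I6 exec-done
cycle 31: I6 writes R2
cycle 35: I7 exec-done
cycle 36: I7 writes R3

cycle = 36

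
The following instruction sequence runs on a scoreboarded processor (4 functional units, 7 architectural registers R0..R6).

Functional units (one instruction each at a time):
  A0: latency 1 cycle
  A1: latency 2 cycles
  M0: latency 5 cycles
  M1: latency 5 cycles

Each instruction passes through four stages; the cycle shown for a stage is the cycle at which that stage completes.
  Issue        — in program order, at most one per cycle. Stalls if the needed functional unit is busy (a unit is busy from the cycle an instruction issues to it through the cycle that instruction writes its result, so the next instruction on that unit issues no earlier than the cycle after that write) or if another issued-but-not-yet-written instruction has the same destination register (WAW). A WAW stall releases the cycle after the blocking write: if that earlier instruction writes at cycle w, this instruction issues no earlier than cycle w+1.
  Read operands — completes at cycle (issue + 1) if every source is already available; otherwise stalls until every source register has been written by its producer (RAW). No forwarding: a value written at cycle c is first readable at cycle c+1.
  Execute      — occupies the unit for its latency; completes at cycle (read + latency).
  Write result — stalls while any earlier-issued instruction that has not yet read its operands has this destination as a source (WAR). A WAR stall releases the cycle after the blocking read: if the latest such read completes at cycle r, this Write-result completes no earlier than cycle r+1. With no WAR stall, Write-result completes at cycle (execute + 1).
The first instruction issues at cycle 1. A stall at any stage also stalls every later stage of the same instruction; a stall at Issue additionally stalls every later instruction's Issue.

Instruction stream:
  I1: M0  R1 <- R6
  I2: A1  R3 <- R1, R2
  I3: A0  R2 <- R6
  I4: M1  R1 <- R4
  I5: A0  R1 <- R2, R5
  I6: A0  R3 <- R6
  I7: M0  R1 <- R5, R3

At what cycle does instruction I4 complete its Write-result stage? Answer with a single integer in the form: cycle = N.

cycle = 16

c1: issue I1 (M0)
c2: I1 read-ops | issue I2 (A1)
c3: issue I3 (A0)
c4: I3 read-ops
c5: I3 finished on A0
c7: I1 finished on M0
c8: I1→R1
c9: I2 read-ops | issue I4 (M1)
c10: I3→R2 | I4 read-ops
c11: I2 finished on A1
c12: I2→R3
c15: I4 finished on M1
c16: I4→R1
c17: issue I5 (A0)
c18: I5 read-ops
c19: I5 finished on A0
c20: I5→R1
c21: issue I6 (A0)
c22: I6 read-ops | issue I7 (M0)
c23: I6 finished on A0
c24: I6→R3
c25: I7 read-ops
c30: I7 finished on M0
c31: I7→R1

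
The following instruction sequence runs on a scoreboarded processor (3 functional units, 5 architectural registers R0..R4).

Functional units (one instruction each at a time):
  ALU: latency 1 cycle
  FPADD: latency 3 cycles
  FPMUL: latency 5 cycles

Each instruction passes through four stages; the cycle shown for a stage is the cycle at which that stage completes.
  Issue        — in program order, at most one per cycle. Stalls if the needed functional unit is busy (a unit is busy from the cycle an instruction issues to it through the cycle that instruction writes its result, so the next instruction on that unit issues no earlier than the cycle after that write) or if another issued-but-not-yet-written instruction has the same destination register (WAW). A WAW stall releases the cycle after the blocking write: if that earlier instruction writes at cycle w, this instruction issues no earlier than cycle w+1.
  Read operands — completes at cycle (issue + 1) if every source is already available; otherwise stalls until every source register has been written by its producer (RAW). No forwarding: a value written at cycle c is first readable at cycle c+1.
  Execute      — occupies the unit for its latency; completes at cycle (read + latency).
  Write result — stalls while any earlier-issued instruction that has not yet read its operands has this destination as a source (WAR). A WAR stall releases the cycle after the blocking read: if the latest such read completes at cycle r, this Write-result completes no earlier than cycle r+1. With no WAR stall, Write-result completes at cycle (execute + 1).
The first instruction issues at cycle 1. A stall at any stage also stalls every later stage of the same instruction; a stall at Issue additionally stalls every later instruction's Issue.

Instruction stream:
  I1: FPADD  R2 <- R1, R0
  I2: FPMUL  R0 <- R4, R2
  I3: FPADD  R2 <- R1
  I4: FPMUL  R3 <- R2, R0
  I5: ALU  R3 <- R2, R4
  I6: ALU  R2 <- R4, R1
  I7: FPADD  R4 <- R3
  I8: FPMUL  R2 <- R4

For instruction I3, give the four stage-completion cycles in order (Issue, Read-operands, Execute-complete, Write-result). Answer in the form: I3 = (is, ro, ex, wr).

[1] I1 dispatched to FPADD
[2] I1 operands ready, I2 dispatched to FPMUL
[5] I1 complete
[6] R2←I1
[7] I2 operands ready, I3 dispatched to FPADD
[8] I3 operands ready
[11] I3 complete
[12] I2 complete, R2←I3
[13] R0←I2
[14] I4 dispatched to FPMUL
[15] I4 operands ready
[20] I4 complete
[21] R3←I4
[22] I5 dispatched to ALU
[23] I5 operands ready
[24] I5 complete
[25] R3←I5
[26] I6 dispatched to ALU
[27] I6 operands ready, I7 dispatched to FPADD
[28] I6 complete, I7 operands ready
[29] R2←I6
[30] I8 dispatched to FPMUL
[31] I7 complete
[32] R4←I7
[33] I8 operands ready
[38] I8 complete
[39] R2←I8

I3 = (7, 8, 11, 12)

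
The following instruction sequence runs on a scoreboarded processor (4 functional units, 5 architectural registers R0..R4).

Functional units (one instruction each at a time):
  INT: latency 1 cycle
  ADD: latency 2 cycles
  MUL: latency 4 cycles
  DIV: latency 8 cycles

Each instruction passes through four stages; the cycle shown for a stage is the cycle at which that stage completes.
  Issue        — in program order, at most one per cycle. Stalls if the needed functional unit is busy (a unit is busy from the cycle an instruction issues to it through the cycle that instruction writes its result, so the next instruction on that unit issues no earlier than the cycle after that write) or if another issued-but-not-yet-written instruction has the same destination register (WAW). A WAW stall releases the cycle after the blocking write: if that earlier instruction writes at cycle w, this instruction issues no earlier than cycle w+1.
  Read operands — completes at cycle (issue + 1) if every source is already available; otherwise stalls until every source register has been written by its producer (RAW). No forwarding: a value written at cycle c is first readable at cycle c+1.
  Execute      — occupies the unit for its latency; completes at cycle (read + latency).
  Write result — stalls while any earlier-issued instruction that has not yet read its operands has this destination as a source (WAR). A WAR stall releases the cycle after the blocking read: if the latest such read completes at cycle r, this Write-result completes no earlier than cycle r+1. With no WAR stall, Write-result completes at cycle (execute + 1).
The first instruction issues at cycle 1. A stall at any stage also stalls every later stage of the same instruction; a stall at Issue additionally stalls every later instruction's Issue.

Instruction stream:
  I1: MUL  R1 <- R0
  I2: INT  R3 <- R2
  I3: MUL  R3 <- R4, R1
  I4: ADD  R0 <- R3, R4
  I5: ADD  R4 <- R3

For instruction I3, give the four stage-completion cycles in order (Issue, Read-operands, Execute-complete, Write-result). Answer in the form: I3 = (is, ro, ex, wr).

t=1  I1 dispatched to MUL
t=2  I1 operands ready · I2 dispatched to INT
t=3  I2 operands ready
t=4  I2 complete
t=5  R3←I2
t=6  I1 complete
t=7  R1←I1
t=8  I3 dispatched to MUL
t=9  I3 operands ready · I4 dispatched to ADD
t=13  I3 complete
t=14  R3←I3
t=15  I4 operands ready
t=17  I4 complete
t=18  R0←I4
t=19  I5 dispatched to ADD
t=20  I5 operands ready
t=22  I5 complete
t=23  R4←I5

I3 = (8, 9, 13, 14)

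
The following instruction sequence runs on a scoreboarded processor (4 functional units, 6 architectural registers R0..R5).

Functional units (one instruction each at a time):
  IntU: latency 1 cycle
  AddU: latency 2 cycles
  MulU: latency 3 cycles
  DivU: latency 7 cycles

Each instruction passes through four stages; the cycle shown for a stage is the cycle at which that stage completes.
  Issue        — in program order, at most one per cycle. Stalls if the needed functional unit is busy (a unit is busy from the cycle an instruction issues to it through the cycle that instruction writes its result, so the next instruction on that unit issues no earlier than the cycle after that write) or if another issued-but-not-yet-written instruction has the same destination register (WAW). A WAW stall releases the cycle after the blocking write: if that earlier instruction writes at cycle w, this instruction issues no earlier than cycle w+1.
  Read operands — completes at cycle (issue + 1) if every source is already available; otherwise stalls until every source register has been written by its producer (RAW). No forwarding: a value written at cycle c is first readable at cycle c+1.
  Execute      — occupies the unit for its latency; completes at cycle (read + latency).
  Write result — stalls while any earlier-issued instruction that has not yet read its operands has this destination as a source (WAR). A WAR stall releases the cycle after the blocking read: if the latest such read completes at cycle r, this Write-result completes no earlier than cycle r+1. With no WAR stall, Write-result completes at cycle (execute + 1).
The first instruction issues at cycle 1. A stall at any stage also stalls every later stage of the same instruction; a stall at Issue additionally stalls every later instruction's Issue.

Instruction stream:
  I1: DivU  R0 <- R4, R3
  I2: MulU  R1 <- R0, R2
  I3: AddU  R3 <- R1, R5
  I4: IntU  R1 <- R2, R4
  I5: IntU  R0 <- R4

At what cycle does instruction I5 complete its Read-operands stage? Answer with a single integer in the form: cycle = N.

cycle = 21

  I1 | 1 | 2 | 9 | 10
  I2 | 2 | 11 | 14 | 15   RAW R0: wait I1 write@10
  I3 | 3 | 16 | 18 | 19   RAW R1: wait I2 write@15
  I4 | 16 | 17 | 18 | 19   WAW R1: wait I2 write@15
  I5 | 20 | 21 | 22 | 23   struct: IntU busy until I4 writes@19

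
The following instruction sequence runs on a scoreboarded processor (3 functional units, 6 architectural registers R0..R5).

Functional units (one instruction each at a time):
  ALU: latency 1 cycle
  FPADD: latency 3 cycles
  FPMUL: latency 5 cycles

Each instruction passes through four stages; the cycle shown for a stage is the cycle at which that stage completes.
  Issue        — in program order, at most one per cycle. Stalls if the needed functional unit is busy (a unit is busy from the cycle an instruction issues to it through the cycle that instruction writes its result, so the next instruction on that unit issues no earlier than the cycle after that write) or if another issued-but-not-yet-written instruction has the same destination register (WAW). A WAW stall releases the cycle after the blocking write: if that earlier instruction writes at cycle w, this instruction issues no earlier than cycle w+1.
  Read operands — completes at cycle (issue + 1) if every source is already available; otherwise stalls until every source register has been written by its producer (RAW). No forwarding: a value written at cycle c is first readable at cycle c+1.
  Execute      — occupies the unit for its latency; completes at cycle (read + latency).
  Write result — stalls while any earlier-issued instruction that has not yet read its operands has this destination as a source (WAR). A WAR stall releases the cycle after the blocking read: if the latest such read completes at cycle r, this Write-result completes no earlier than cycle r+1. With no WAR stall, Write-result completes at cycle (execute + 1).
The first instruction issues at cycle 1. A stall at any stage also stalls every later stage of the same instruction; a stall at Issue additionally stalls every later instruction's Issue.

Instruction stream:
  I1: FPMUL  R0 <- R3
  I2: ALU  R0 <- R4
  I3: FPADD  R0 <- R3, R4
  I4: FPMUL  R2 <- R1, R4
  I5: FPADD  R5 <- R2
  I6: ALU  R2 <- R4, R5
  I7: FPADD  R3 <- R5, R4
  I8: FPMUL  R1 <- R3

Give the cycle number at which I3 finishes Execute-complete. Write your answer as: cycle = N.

cycle = 17

[I1] 1/2/7/8
[I2] 9/10/11/12  (WAW R0: wait I1 write@8)
[I3] 13/14/17/18  (WAW R0: wait I2 write@12)
[I4] 14/15/20/21
[I5] 19/22/25/26  (struct: FPADD busy until I3 writes@18; RAW R2: wait I4 write@21)
[I6] 22/27/28/29  (WAW R2: wait I4 write@21; RAW R5: wait I5 write@26)
[I7] 27/28/31/32  (struct: FPADD busy until I5 writes@26)
[I8] 28/33/38/39  (RAW R3: wait I7 write@32)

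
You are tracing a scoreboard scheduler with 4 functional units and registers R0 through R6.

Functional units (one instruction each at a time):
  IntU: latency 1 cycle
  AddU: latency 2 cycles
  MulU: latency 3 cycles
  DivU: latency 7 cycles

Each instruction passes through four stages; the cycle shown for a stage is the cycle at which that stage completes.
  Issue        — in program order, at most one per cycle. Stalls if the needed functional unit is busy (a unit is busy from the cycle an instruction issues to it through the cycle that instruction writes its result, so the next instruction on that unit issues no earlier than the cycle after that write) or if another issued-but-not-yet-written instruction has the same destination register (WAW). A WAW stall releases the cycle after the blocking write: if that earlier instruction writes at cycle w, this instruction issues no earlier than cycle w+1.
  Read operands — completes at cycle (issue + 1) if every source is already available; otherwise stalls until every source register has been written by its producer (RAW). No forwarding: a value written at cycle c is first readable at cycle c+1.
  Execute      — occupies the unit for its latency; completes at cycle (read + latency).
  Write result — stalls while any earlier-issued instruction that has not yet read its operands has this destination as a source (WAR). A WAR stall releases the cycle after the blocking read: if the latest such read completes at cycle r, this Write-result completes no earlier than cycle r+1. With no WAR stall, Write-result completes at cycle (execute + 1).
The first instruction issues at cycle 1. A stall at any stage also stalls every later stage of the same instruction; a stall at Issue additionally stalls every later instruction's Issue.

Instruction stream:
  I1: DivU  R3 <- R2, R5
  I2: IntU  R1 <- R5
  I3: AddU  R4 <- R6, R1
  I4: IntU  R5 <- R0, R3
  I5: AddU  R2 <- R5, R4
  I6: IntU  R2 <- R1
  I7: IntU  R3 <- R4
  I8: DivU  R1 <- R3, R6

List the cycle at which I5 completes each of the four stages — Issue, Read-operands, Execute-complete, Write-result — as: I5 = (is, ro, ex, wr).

I1 -> (1, 2, 9, 10)
I2 -> (2, 3, 4, 5)
I3 -> (3, 6, 8, 9)  // RAW R1: wait I2 write@5
I4 -> (6, 11, 12, 13)  // struct: IntU busy until I2 writes@5, RAW R3: wait I1 write@10
I5 -> (10, 14, 16, 17)  // struct: AddU busy until I3 writes@9, RAW R5: wait I4 write@13
I6 -> (18, 19, 20, 21)  // WAW R2: wait I5 write@17
I7 -> (22, 23, 24, 25)  // struct: IntU busy until I6 writes@21
I8 -> (23, 26, 33, 34)  // RAW R3: wait I7 write@25

I5 = (10, 14, 16, 17)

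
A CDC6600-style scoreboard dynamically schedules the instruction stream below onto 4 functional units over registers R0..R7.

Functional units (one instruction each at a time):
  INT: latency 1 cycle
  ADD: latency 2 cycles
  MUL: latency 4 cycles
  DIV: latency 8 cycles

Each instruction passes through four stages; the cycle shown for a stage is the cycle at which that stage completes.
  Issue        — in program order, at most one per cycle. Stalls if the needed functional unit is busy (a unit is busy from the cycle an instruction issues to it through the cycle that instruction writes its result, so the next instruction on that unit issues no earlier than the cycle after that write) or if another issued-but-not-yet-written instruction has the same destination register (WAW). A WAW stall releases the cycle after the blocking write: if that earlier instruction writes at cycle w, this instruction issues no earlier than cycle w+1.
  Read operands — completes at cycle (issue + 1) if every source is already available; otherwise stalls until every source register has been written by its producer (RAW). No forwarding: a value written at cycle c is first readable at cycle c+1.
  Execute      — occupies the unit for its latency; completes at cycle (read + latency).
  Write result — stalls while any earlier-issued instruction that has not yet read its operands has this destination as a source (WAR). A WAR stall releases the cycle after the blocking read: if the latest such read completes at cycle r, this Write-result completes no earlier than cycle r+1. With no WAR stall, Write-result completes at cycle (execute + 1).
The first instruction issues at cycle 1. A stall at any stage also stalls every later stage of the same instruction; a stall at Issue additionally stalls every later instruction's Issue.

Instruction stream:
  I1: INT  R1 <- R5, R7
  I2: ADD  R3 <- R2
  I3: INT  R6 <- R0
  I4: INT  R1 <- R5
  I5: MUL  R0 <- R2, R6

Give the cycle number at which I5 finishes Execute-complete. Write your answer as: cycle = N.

cycle = 15

[I1] 1/2/3/4
[I2] 2/3/5/6
[I3] 5/6/7/8  (struct: INT busy until I1 writes@4)
[I4] 9/10/11/12  (struct: INT busy until I3 writes@8)
[I5] 10/11/15/16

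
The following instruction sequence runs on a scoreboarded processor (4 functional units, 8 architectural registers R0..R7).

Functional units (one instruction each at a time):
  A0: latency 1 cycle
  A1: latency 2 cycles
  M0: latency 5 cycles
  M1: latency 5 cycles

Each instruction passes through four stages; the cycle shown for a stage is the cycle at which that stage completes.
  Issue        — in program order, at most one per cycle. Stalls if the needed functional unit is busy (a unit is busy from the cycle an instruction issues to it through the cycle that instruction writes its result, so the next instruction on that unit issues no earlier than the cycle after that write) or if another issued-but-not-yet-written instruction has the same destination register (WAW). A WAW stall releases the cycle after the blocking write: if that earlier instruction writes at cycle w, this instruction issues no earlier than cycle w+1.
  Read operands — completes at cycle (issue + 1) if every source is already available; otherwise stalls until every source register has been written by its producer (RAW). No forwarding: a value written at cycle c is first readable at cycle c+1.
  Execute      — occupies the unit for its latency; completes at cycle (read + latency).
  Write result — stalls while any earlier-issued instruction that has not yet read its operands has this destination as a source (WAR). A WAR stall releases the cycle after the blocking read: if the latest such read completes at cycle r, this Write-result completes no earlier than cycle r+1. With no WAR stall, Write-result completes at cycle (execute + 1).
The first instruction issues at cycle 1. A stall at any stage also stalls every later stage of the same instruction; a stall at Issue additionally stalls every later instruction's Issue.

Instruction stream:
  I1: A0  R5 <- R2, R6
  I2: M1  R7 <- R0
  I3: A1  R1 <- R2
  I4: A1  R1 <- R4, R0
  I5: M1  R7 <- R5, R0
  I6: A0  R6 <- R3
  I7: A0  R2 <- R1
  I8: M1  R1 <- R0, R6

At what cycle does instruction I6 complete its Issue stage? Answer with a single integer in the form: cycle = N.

I1 -> (1, 2, 3, 4)
I2 -> (2, 3, 8, 9)
I3 -> (3, 4, 6, 7)
I4 -> (8, 9, 11, 12)  // struct: A1 busy until I3 writes@7
I5 -> (10, 11, 16, 17)  // struct: M1 busy until I2 writes@9
I6 -> (11, 12, 13, 14)
I7 -> (15, 16, 17, 18)  // struct: A0 busy until I6 writes@14
I8 -> (18, 19, 24, 25)  // struct: M1 busy until I5 writes@17

cycle = 11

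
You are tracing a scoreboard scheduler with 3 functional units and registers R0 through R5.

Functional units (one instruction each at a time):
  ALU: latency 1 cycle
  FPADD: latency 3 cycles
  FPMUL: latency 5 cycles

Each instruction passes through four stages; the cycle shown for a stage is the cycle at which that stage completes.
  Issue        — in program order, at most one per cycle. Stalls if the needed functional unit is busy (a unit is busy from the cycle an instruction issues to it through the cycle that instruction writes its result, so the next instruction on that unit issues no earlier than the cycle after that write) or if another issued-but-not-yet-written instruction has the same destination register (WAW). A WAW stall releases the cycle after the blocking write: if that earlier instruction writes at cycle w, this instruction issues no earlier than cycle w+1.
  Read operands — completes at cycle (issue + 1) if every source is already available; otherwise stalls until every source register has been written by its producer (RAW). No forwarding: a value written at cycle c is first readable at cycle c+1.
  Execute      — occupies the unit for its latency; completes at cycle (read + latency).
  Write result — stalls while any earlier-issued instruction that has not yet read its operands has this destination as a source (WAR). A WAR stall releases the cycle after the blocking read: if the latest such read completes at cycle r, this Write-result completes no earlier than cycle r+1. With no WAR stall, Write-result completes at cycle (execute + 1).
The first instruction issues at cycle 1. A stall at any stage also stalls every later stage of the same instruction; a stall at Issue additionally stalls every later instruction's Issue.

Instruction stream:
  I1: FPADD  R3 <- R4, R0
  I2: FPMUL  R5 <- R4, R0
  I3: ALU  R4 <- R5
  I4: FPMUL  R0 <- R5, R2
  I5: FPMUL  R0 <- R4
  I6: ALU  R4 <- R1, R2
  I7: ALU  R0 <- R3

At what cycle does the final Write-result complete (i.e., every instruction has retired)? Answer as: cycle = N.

c1: issue I1 (FPADD)
c2: I1 read-ops, issue I2 (FPMUL)
c3: I2 read-ops, issue I3 (ALU)
c5: I1 finished on FPADD
c6: I1→R3
c8: I2 finished on FPMUL
c9: I2→R5
c10: I3 read-ops, issue I4 (FPMUL)
c11: I3 finished on ALU, I4 read-ops
c12: I3→R4
c16: I4 finished on FPMUL
c17: I4→R0
c18: issue I5 (FPMUL)
c19: I5 read-ops, issue I6 (ALU)
c20: I6 read-ops
c21: I6 finished on ALU
c22: I6→R4
c24: I5 finished on FPMUL
c25: I5→R0
c26: issue I7 (ALU)
c27: I7 read-ops
c28: I7 finished on ALU
c29: I7→R0

cycle = 29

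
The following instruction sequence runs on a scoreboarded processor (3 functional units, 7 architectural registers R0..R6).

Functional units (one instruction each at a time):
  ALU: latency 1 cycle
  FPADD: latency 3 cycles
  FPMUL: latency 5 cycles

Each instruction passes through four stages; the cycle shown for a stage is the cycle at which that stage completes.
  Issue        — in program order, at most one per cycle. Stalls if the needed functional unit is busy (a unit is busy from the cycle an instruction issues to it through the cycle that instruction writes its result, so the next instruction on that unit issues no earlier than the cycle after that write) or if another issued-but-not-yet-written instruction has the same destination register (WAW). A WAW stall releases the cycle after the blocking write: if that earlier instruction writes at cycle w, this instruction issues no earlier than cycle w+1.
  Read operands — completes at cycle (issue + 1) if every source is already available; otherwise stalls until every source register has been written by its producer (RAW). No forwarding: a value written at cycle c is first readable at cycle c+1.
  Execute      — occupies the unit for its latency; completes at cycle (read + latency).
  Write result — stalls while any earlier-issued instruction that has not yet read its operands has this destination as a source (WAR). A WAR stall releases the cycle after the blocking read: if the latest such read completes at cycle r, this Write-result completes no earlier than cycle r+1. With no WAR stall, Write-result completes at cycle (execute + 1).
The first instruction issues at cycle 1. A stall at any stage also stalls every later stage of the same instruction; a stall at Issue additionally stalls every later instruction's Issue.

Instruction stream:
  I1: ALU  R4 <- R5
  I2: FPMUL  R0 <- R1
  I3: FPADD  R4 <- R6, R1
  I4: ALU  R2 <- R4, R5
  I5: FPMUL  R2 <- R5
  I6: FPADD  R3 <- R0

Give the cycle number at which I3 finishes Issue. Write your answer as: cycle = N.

cycle = 5

I1 -> (1, 2, 3, 4)
I2 -> (2, 3, 8, 9)
I3 -> (5, 6, 9, 10)  // WAW R4: wait I1 write@4
I4 -> (6, 11, 12, 13)  // RAW R4: wait I3 write@10
I5 -> (14, 15, 20, 21)  // WAW R2: wait I4 write@13
I6 -> (15, 16, 19, 20)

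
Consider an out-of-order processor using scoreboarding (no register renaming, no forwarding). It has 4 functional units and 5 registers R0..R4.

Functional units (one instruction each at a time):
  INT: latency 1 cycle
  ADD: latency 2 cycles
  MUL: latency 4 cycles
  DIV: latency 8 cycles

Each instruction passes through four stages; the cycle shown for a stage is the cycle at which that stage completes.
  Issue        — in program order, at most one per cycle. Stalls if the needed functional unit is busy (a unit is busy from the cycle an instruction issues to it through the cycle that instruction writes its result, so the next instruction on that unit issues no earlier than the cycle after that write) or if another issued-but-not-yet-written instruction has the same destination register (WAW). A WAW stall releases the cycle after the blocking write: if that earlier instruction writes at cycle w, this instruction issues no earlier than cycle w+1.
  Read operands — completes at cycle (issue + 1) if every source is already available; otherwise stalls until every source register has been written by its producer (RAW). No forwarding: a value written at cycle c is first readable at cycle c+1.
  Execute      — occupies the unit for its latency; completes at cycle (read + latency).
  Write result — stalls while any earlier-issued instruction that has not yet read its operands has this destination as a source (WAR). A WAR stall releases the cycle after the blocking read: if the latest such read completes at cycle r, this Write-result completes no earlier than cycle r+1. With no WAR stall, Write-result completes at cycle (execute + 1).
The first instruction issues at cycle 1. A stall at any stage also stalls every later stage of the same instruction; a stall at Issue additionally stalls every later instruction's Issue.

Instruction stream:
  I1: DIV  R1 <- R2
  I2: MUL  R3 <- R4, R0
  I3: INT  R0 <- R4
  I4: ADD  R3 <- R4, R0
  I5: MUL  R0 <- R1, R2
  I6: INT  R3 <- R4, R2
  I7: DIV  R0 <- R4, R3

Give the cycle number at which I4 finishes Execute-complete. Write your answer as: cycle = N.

cycle = 12

t=1  I1 dispatched to DIV
t=2  I1 operands ready, I2 dispatched to MUL
t=3  I2 operands ready, I3 dispatched to INT
t=4  I3 operands ready
t=5  I3 complete
t=6  R0←I3
t=7  I2 complete
t=8  R3←I2
t=9  I4 dispatched to ADD
t=10  I1 complete, I4 operands ready, I5 dispatched to MUL
t=11  R1←I1
t=12  I4 complete, I5 operands ready
t=13  R3←I4
t=14  I6 dispatched to INT
t=15  I6 operands ready
t=16  I5 complete, I6 complete
t=17  R0←I5, R3←I6
t=18  I7 dispatched to DIV
t=19  I7 operands ready
t=27  I7 complete
t=28  R0←I7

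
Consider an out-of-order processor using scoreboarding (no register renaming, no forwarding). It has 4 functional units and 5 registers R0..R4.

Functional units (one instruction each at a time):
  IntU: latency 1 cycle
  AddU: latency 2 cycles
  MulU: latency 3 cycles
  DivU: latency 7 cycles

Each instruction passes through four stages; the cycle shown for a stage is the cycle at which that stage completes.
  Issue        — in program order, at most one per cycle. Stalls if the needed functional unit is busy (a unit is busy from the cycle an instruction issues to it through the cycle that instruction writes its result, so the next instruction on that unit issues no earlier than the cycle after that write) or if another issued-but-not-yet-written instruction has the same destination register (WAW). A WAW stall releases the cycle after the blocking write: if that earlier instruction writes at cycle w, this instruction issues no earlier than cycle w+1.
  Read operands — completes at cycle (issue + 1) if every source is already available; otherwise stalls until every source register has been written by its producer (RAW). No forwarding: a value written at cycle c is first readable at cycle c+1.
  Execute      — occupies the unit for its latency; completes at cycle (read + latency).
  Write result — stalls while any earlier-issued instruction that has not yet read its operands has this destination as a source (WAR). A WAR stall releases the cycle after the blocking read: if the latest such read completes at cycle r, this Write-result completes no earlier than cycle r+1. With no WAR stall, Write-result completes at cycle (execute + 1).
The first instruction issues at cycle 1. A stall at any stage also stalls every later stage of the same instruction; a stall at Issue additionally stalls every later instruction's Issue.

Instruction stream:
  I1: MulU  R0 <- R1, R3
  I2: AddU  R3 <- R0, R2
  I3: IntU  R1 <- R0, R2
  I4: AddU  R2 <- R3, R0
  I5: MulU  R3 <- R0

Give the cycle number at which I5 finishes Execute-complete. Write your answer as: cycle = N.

I1  is:1  ro:2  ex:5  wr:6
I2  is:2  ro:7  ex:9  wr:10  — RAW R0: wait I1 write@6
I3  is:3  ro:7  ex:8  wr:9  — RAW R0: wait I1 write@6
I4  is:11  ro:12  ex:14  wr:15  — struct: AddU busy until I2 writes@10
I5  is:12  ro:13  ex:16  wr:17

cycle = 16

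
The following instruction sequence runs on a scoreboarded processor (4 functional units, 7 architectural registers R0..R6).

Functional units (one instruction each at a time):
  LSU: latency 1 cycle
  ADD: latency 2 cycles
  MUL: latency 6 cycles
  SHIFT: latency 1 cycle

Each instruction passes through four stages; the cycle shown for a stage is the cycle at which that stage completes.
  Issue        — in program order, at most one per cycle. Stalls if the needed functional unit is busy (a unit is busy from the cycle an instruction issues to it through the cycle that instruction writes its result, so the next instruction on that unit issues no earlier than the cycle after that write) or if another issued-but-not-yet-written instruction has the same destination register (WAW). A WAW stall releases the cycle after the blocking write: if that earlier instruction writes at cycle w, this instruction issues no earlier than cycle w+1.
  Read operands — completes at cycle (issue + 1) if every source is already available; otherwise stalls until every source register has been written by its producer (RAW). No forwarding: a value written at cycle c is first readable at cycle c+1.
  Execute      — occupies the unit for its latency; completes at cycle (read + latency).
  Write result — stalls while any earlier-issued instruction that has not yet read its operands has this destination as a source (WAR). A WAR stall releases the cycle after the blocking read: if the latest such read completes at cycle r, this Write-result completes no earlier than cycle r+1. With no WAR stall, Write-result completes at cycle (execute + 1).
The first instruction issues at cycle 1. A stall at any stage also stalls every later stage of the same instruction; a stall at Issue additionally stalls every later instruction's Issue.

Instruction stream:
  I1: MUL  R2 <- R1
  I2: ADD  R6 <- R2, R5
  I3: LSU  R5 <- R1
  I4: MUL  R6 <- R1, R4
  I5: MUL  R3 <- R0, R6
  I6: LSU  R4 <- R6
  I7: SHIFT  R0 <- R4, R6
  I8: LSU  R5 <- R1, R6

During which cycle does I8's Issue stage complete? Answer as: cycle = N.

t=1  I1→MUL
t=2  I1 RO · I2→ADD
t=3  I3→LSU
t=4  I3 RO
t=5  I3 EX
t=8  I1 EX
t=9  I1 WR R2
t=10  I2 RO
t=11  I3 WR R5
t=12  I2 EX
t=13  I2 WR R6
t=14  I4→MUL
t=15  I4 RO
t=21  I4 EX
t=22  I4 WR R6
t=23  I5→MUL
t=24  I5 RO · I6→LSU
t=25  I6 RO · I7→SHIFT
t=26  I6 EX
t=27  I6 WR R4
t=28  I7 RO · I8→LSU
t=29  I7 EX · I8 RO
t=30  I5 EX · I7 WR R0 · I8 EX
t=31  I5 WR R3 · I8 WR R5

cycle = 28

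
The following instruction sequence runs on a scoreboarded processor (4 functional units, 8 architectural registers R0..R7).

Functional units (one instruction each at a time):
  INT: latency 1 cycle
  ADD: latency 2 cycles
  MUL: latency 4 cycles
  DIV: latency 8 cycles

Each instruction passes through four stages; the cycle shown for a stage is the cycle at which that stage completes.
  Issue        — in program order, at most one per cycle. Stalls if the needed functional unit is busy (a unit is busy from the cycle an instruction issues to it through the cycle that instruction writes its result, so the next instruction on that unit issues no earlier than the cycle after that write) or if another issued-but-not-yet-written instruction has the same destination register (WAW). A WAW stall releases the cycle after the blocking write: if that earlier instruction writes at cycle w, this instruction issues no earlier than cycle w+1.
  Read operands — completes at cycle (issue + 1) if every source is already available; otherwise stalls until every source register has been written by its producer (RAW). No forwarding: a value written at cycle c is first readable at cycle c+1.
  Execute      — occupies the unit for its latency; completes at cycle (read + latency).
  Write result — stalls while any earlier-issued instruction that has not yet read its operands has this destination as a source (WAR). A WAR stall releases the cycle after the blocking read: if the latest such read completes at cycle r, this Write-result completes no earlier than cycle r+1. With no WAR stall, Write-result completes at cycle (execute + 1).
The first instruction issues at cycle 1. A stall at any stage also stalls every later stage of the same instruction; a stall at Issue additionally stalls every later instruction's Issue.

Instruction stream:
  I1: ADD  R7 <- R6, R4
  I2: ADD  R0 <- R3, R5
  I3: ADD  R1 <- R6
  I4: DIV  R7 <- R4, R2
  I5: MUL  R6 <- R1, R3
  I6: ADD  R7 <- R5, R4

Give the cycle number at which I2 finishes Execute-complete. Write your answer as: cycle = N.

cycle 1: issue I1 (ADD)
cycle 2: I1 read-ops
cycle 4: I1 finished on ADD
cycle 5: I1→R7
cycle 6: issue I2 (ADD)
cycle 7: I2 read-ops
cycle 9: I2 finished on ADD
cycle 10: I2→R0
cycle 11: issue I3 (ADD)
cycle 12: I3 read-ops · issue I4 (DIV)
cycle 13: I4 read-ops · issue I5 (MUL)
cycle 14: I3 finished on ADD
cycle 15: I3→R1
cycle 16: I5 read-ops
cycle 20: I5 finished on MUL
cycle 21: I4 finished on DIV · I5→R6
cycle 22: I4→R7
cycle 23: issue I6 (ADD)
cycle 24: I6 read-ops
cycle 26: I6 finished on ADD
cycle 27: I6→R7

cycle = 9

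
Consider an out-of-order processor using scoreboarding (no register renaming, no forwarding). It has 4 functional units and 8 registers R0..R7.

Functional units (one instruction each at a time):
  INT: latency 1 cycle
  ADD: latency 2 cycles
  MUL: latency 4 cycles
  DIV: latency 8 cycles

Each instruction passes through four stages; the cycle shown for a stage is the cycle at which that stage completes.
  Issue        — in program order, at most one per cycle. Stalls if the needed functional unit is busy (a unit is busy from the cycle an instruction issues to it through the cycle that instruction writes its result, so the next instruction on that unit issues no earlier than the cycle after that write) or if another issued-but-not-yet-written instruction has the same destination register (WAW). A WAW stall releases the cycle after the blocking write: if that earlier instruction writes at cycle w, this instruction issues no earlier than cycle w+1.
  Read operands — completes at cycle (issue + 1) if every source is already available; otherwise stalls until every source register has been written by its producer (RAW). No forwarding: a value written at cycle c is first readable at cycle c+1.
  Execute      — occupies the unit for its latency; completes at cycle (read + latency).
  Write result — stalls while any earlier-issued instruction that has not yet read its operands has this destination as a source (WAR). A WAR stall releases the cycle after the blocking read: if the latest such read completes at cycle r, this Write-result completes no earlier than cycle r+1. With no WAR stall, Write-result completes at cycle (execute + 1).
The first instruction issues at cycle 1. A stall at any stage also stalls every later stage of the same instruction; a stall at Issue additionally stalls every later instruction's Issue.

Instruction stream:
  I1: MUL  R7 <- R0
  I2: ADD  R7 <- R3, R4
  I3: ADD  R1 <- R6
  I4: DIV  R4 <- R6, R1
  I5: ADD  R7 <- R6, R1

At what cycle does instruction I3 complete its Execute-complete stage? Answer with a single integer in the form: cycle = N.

cycle 1: issue I1 (MUL)
cycle 2: I1 read-ops
cycle 6: I1 finished on MUL
cycle 7: I1→R7
cycle 8: issue I2 (ADD)
cycle 9: I2 read-ops
cycle 11: I2 finished on ADD
cycle 12: I2→R7
cycle 13: issue I3 (ADD)
cycle 14: I3 read-ops; issue I4 (DIV)
cycle 16: I3 finished on ADD
cycle 17: I3→R1
cycle 18: I4 read-ops; issue I5 (ADD)
cycle 19: I5 read-ops
cycle 21: I5 finished on ADD
cycle 22: I5→R7
cycle 26: I4 finished on DIV
cycle 27: I4→R4

cycle = 16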